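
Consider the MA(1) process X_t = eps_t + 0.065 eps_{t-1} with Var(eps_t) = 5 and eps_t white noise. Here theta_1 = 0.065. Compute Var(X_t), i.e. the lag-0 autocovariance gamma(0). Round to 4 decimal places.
\gamma(0) = 5.0211

For an MA(q) process X_t = eps_t + sum_i theta_i eps_{t-i} with
Var(eps_t) = sigma^2, the variance is
  gamma(0) = sigma^2 * (1 + sum_i theta_i^2).
  sum_i theta_i^2 = (0.065)^2 = 0.004225.
  gamma(0) = 5 * (1 + 0.004225) = 5 * 1.004225 = 5.021125, which rounds to 5.0211.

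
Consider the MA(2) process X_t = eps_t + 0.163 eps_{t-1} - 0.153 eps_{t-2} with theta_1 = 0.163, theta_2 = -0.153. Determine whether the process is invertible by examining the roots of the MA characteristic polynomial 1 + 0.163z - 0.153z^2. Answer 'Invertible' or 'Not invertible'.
\text{Invertible}

The MA(q) characteristic polynomial is P(z) = 1 + 0.163z - 0.153z^2.
Invertibility requires all roots to lie outside the unit circle, i.e. |z| > 1 for every root.
Set 1 + (0.163) z + (-0.153) z^2 = 0, i.e. a z^2 + b z + c = 0 with a = -0.153, b = 0.163, c = 1.
Discriminant D = b^2 - 4ac = (0.163)^2 - 4*(-0.153)*1 = 0.026569 - (-0.612) = 0.638569.
D >= 0, so the roots are real: z = (-b +/- sqrt(D)) / (2a) = (-0.163 +/- 0.799105) / (-0.306).
  z_1 = (-0.163 + 0.799105) / (-0.306) = -2.0788,   |z_1| = 2.0788.
  z_2 = (-0.163 - 0.799105) / (-0.306) = 3.1441,   |z_2| = 3.1441.
Moduli of all roots: 2.0788, 3.1441.
All moduli strictly greater than 1? Yes.
Verdict: Invertible.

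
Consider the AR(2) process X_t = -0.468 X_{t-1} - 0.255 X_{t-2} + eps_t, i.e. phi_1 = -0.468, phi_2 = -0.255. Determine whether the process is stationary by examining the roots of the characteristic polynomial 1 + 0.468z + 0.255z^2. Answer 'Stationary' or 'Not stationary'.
\text{Stationary}

The AR(p) characteristic polynomial is P(z) = 1 + 0.468z + 0.255z^2.
Stationarity requires all roots to lie outside the unit circle, i.e. |z| > 1 for every root.
Set 1 + (0.468) z + (0.255) z^2 = 0, i.e. a z^2 + b z + c = 0 with a = 0.255, b = 0.468, c = 1.
Discriminant D = b^2 - 4ac = (0.468)^2 - 4*(0.255)*1 = 0.219024 - (1.02) = -0.800976.
D < 0, so the roots are the complex-conjugate pair z = (-b +/- i sqrt(-D)) / (2a) = -0.9176 +/- 1.7548i.
For a conjugate pair |z|^2 = z * conj(z) = (product of roots) = c/a = 1/(0.255) = 3.921569, so |z| = sqrt(3.921569) = 1.9803 for both roots.
Moduli of all roots: 1.9803, 1.9803.
All moduli strictly greater than 1? Yes.
Verdict: Stationary.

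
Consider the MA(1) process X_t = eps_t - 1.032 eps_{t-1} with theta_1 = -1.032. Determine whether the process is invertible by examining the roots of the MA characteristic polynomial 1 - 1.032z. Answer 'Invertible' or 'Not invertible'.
\text{Not invertible}

The MA(q) characteristic polynomial is P(z) = 1 - 1.032z.
Invertibility requires all roots to lie outside the unit circle, i.e. |z| > 1 for every root.
This is linear in z: 1 + (-1.032) z = 0  =>  z = -1/(-1.032) = 0.968992,  |z| = 0.968992.
Moduli of all roots: 0.9690.
All moduli strictly greater than 1? No.
Verdict: Not invertible.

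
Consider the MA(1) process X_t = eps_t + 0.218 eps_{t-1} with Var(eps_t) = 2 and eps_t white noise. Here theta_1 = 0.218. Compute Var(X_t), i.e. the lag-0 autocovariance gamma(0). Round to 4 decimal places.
\gamma(0) = 2.0950

For an MA(q) process X_t = eps_t + sum_i theta_i eps_{t-i} with
Var(eps_t) = sigma^2, the variance is
  gamma(0) = sigma^2 * (1 + sum_i theta_i^2).
  sum_i theta_i^2 = (0.218)^2 = 0.047524.
  gamma(0) = 2 * (1 + 0.047524) = 2 * 1.047524 = 2.095048, which rounds to 2.0950.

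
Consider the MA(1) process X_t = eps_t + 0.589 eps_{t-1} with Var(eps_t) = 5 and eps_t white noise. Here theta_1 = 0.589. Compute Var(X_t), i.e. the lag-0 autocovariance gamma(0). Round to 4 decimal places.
\gamma(0) = 6.7346

For an MA(q) process X_t = eps_t + sum_i theta_i eps_{t-i} with
Var(eps_t) = sigma^2, the variance is
  gamma(0) = sigma^2 * (1 + sum_i theta_i^2).
  sum_i theta_i^2 = (0.589)^2 = 0.346921.
  gamma(0) = 5 * (1 + 0.346921) = 5 * 1.346921 = 6.734605, which rounds to 6.7346.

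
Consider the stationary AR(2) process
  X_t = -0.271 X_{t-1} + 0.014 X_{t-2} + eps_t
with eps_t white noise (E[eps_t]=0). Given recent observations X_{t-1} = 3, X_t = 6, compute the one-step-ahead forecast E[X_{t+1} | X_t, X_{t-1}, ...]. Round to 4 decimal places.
E[X_{t+1} \mid \mathcal F_t] = -1.5840

For an AR(p) model X_t = c + sum_i phi_i X_{t-i} + eps_t, the
one-step-ahead conditional mean is
  E[X_{t+1} | X_t, ...] = c + sum_i phi_i X_{t+1-i}.
Substitute known values:
  E[X_{t+1} | ...] = (-0.271) * (6) + (0.014) * (3)
                   = -1.5840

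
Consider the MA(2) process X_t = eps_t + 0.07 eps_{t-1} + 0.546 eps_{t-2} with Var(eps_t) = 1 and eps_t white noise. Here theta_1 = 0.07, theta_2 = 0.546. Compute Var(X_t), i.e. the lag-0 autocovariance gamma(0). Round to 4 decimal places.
\gamma(0) = 1.3030

For an MA(q) process X_t = eps_t + sum_i theta_i eps_{t-i} with
Var(eps_t) = sigma^2, the variance is
  gamma(0) = sigma^2 * (1 + sum_i theta_i^2).
  sum_i theta_i^2 = (0.07)^2 + (0.546)^2 = 0.0049 + 0.298116 = 0.303016.
  gamma(0) = 1 * (1 + 0.303016) = 1 * 1.303016 = 1.303016, which rounds to 1.3030.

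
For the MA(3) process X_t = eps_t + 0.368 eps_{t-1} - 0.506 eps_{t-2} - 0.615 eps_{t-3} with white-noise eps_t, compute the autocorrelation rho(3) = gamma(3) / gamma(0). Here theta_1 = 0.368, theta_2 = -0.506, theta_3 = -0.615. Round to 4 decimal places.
\rho(3) = -0.3475

For an MA(q) process with theta_0 = 1, the autocovariance is
  gamma(k) = sigma^2 * sum_{i=0..q-k} theta_i * theta_{i+k},
and rho(k) = gamma(k) / gamma(0). Sigma^2 cancels.
  numerator   = (1)*(-0.615) = -0.615.
  denominator = (1)^2 + (0.368)^2 + (-0.506)^2 + (-0.615)^2 = 1.769685.
  rho(3) = -0.615 / 1.769685 = -0.3475.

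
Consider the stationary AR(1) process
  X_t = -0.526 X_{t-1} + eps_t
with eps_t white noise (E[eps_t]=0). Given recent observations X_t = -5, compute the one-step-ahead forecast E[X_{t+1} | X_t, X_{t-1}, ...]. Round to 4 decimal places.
E[X_{t+1} \mid \mathcal F_t] = 2.6300

For an AR(p) model X_t = c + sum_i phi_i X_{t-i} + eps_t, the
one-step-ahead conditional mean is
  E[X_{t+1} | X_t, ...] = c + sum_i phi_i X_{t+1-i}.
Substitute known values:
  E[X_{t+1} | ...] = (-0.526) * (-5)
                   = 2.6300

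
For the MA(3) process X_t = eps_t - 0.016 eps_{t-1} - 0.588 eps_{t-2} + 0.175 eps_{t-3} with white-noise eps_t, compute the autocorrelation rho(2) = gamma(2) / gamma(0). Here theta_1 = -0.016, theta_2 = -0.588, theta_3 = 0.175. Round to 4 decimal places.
\rho(2) = -0.4292

For an MA(q) process with theta_0 = 1, the autocovariance is
  gamma(k) = sigma^2 * sum_{i=0..q-k} theta_i * theta_{i+k},
and rho(k) = gamma(k) / gamma(0). Sigma^2 cancels.
  numerator   = (1)*(-0.588) + (-0.016)*(0.175) = -0.5908.
  denominator = (1)^2 + (-0.016)^2 + (-0.588)^2 + (0.175)^2 = 1.376625.
  rho(2) = -0.5908 / 1.376625 = -0.4292.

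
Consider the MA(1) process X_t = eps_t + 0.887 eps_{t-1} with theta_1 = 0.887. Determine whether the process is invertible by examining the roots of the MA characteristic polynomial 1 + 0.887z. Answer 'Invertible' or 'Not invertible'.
\text{Invertible}

The MA(q) characteristic polynomial is P(z) = 1 + 0.887z.
Invertibility requires all roots to lie outside the unit circle, i.e. |z| > 1 for every root.
This is linear in z: 1 + (0.887) z = 0  =>  z = -1/(0.887) = -1.127396,  |z| = 1.127396.
Moduli of all roots: 1.1274.
All moduli strictly greater than 1? Yes.
Verdict: Invertible.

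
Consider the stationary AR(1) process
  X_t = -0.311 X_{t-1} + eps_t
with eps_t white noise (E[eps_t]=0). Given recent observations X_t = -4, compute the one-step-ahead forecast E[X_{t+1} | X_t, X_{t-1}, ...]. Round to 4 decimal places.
E[X_{t+1} \mid \mathcal F_t] = 1.2440

For an AR(p) model X_t = c + sum_i phi_i X_{t-i} + eps_t, the
one-step-ahead conditional mean is
  E[X_{t+1} | X_t, ...] = c + sum_i phi_i X_{t+1-i}.
Substitute known values:
  E[X_{t+1} | ...] = (-0.311) * (-4)
                   = 1.2440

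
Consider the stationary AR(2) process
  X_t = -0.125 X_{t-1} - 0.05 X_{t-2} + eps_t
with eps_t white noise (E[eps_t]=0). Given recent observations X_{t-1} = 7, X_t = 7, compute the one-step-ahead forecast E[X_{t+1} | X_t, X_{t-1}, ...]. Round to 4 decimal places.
E[X_{t+1} \mid \mathcal F_t] = -1.2250

For an AR(p) model X_t = c + sum_i phi_i X_{t-i} + eps_t, the
one-step-ahead conditional mean is
  E[X_{t+1} | X_t, ...] = c + sum_i phi_i X_{t+1-i}.
Substitute known values:
  E[X_{t+1} | ...] = (-0.125) * (7) + (-0.05) * (7)
                   = -1.2250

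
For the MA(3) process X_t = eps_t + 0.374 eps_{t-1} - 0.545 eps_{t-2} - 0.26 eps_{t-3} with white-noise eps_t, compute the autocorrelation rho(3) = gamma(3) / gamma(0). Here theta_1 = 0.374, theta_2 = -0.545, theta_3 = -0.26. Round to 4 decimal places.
\rho(3) = -0.1728

For an MA(q) process with theta_0 = 1, the autocovariance is
  gamma(k) = sigma^2 * sum_{i=0..q-k} theta_i * theta_{i+k},
and rho(k) = gamma(k) / gamma(0). Sigma^2 cancels.
  numerator   = (1)*(-0.26) = -0.26.
  denominator = (1)^2 + (0.374)^2 + (-0.545)^2 + (-0.26)^2 = 1.504501.
  rho(3) = -0.26 / 1.504501 = -0.1728.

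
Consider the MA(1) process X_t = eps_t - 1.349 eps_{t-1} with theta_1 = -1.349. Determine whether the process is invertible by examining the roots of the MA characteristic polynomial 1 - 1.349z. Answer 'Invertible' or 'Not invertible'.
\text{Not invertible}

The MA(q) characteristic polynomial is P(z) = 1 - 1.349z.
Invertibility requires all roots to lie outside the unit circle, i.e. |z| > 1 for every root.
This is linear in z: 1 + (-1.349) z = 0  =>  z = -1/(-1.349) = 0.74129,  |z| = 0.74129.
Moduli of all roots: 0.7413.
All moduli strictly greater than 1? No.
Verdict: Not invertible.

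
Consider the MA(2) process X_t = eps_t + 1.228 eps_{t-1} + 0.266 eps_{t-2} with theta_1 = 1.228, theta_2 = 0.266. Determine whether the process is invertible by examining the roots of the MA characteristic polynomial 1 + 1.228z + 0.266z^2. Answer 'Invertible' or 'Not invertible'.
\text{Invertible}

The MA(q) characteristic polynomial is P(z) = 1 + 1.228z + 0.266z^2.
Invertibility requires all roots to lie outside the unit circle, i.e. |z| > 1 for every root.
Set 1 + (1.228) z + (0.266) z^2 = 0, i.e. a z^2 + b z + c = 0 with a = 0.266, b = 1.228, c = 1.
Discriminant D = b^2 - 4ac = (1.228)^2 - 4*(0.266)*1 = 1.507984 - (1.064) = 0.443984.
D >= 0, so the roots are real: z = (-b +/- sqrt(D)) / (2a) = (-1.228 +/- 0.666321) / (0.532).
  z_1 = (-1.228 + 0.666321) / (0.532) = -1.0558,   |z_1| = 1.0558.
  z_2 = (-1.228 - 0.666321) / (0.532) = -3.5608,   |z_2| = 3.5608.
Moduli of all roots: 1.0558, 3.5608.
All moduli strictly greater than 1? Yes.
Verdict: Invertible.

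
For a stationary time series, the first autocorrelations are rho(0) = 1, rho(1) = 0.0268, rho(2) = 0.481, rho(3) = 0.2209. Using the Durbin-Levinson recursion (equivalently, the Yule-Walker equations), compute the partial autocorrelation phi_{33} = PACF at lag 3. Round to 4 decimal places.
\phi_{33} = 0.2620

The PACF at lag k is phi_{kk}, the last component of the solution
to the Yule-Walker system G_k phi = r_k where
  (G_k)_{ij} = rho(|i - j|), (r_k)_i = rho(i), i,j = 1..k.
Equivalently, Durbin-Levinson gives phi_{kk} iteratively:
  phi_{11} = rho(1)
  phi_{kk} = [rho(k) - sum_{j=1..k-1} phi_{k-1,j} rho(k-j)]
            / [1 - sum_{j=1..k-1} phi_{k-1,j} rho(j)],
  phi_{k,j} = phi_{k-1,j} - phi_{kk} phi_{k-1,k-j},  j = 1..k-1.
Step k = 1:
  phi_11 = rho(1) = 0.0268.
Step k = 2:
  phi_22 = [rho(2) - phi_11 rho(1)] / [1 - phi_11 rho(1)] = [0.481 - (0.0268)(0.0268)] / [1 - (0.0268)(0.0268)]
         = 0.48028176 / 0.99928176 = 0.480627.
  Update: phi_21 = phi_11 - phi_22 phi_11 = 0.0268 - (0.480627)(0.0268) = 0.013919.
Step k = 3:
  phi_33 = [rho(3) - phi_21 rho(2) - phi_22 rho(1)] / [1 - phi_21 rho(1) - phi_22 rho(2)]
    numerator   = 0.2209 - (0.013919)(0.481) - (0.480627)(0.0268) = 0.20132406
    denominator = 1 - (0.013919)(0.0268) - (0.480627)(0.481) = 0.7684454
  phi_33 = 0.20132406 / 0.7684454 = 0.262.
Therefore phi_{33} = 0.2620.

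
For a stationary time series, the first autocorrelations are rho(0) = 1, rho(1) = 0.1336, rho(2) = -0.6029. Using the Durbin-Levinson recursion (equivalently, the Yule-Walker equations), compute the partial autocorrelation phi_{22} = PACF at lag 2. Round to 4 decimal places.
\phi_{22} = -0.6320

The PACF at lag k is phi_{kk}, the last component of the solution
to the Yule-Walker system G_k phi = r_k where
  (G_k)_{ij} = rho(|i - j|), (r_k)_i = rho(i), i,j = 1..k.
Equivalently, Durbin-Levinson gives phi_{kk} iteratively:
  phi_{11} = rho(1)
  phi_{kk} = [rho(k) - sum_{j=1..k-1} phi_{k-1,j} rho(k-j)]
            / [1 - sum_{j=1..k-1} phi_{k-1,j} rho(j)],
  phi_{k,j} = phi_{k-1,j} - phi_{kk} phi_{k-1,k-j},  j = 1..k-1.
Step k = 1:
  phi_11 = rho(1) = 0.1336.
Step k = 2:
  phi_22 = [rho(2) - phi_11 rho(1)] / [1 - phi_11 rho(1)] = [-0.6029 - (0.1336)(0.1336)] / [1 - (0.1336)(0.1336)]
         = -0.62074896 / 0.98215104 = -0.632.
Therefore phi_{22} = -0.6320.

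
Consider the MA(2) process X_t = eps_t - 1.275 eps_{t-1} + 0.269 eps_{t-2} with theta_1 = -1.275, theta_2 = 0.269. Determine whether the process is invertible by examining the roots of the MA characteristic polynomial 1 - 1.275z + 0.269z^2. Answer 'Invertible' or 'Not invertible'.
\text{Not invertible}

The MA(q) characteristic polynomial is P(z) = 1 - 1.275z + 0.269z^2.
Invertibility requires all roots to lie outside the unit circle, i.e. |z| > 1 for every root.
Set 1 + (-1.275) z + (0.269) z^2 = 0, i.e. a z^2 + b z + c = 0 with a = 0.269, b = -1.275, c = 1.
Discriminant D = b^2 - 4ac = (-1.275)^2 - 4*(0.269)*1 = 1.625625 - (1.076) = 0.549625.
D >= 0, so the roots are real: z = (-b +/- sqrt(D)) / (2a) = (1.275 +/- 0.741367) / (0.538).
  z_1 = (1.275 + 0.741367) / (0.538) = 3.7479,   |z_1| = 3.7479.
  z_2 = (1.275 - 0.741367) / (0.538) = 0.9919,   |z_2| = 0.9919.
Moduli of all roots: 3.7479, 0.9919.
All moduli strictly greater than 1? No.
Verdict: Not invertible.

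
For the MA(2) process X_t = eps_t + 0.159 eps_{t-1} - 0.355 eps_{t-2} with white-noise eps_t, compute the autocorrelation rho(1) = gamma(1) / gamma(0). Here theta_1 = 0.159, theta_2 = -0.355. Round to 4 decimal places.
\rho(1) = 0.0891

For an MA(q) process with theta_0 = 1, the autocovariance is
  gamma(k) = sigma^2 * sum_{i=0..q-k} theta_i * theta_{i+k},
and rho(k) = gamma(k) / gamma(0). Sigma^2 cancels.
  numerator   = (1)*(0.159) + (0.159)*(-0.355) = 0.102555.
  denominator = (1)^2 + (0.159)^2 + (-0.355)^2 = 1.151306.
  rho(1) = 0.102555 / 1.151306 = 0.0891.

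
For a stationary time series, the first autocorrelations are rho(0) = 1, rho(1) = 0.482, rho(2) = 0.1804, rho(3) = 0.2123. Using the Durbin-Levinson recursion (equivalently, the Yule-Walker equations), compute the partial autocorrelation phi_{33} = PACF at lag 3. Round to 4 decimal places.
\phi_{33} = 0.1990

The PACF at lag k is phi_{kk}, the last component of the solution
to the Yule-Walker system G_k phi = r_k where
  (G_k)_{ij} = rho(|i - j|), (r_k)_i = rho(i), i,j = 1..k.
Equivalently, Durbin-Levinson gives phi_{kk} iteratively:
  phi_{11} = rho(1)
  phi_{kk} = [rho(k) - sum_{j=1..k-1} phi_{k-1,j} rho(k-j)]
            / [1 - sum_{j=1..k-1} phi_{k-1,j} rho(j)],
  phi_{k,j} = phi_{k-1,j} - phi_{kk} phi_{k-1,k-j},  j = 1..k-1.
Step k = 1:
  phi_11 = rho(1) = 0.482.
Step k = 2:
  phi_22 = [rho(2) - phi_11 rho(1)] / [1 - phi_11 rho(1)] = [0.1804 - (0.482)(0.482)] / [1 - (0.482)(0.482)]
         = -0.051924 / 0.767676 = -0.067638.
  Update: phi_21 = phi_11 - phi_22 phi_11 = 0.482 - (-0.067638)(0.482) = 0.514601.
Step k = 3:
  phi_33 = [rho(3) - phi_21 rho(2) - phi_22 rho(1)] / [1 - phi_21 rho(1) - phi_22 rho(2)]
    numerator   = 0.2123 - (0.514601)(0.1804) - (-0.067638)(0.482) = 0.15206737
    denominator = 1 - (0.514601)(0.482) - (-0.067638)(0.1804) = 0.76416397
  phi_33 = 0.15206737 / 0.76416397 = 0.199.
Therefore phi_{33} = 0.1990.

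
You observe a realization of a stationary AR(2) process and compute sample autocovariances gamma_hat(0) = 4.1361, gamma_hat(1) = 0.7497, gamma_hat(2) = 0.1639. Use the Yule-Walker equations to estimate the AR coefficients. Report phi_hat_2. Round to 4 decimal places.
\hat\phi_{2} = 0.0070

The Yule-Walker equations for an AR(p) process read, in matrix form,
  Gamma_p phi = r_p,   with   (Gamma_p)_{ij} = gamma(|i - j|),
                       (r_p)_i = gamma(i),   i,j = 1..p.
Substitute the sample gammas (Toeplitz matrix and right-hand side of size 2):
  Gamma_p = [[4.1361, 0.7497], [0.7497, 4.1361]]
  r_p     = [0.7497, 0.1639]
Written out:
  4.1361 phi_1 + 0.7497 phi_2 = 0.7497
  0.7497 phi_1 + 4.1361 phi_2 = 0.1639
Solve by Cramer's rule:
  det = gamma(0)^2 - gamma(1)^2 = (4.1361)^2 - (0.7497)^2 = 17.10732321 - 0.56205009 = 16.54527312
  phi_hat_1 = [gamma(1) gamma(0) - gamma(1) gamma(2)] / det = [(0.7497)(4.1361) - (0.7497)(0.1639)] / 16.54527312 = 2.97795834 / 16.54527312 = 0.18
  phi_hat_2 = [gamma(0) gamma(2) - gamma(1)^2] / det = [(4.1361)(0.1639) - (0.7497)^2] / 16.54527312 = 0.1158567 / 16.54527312 = 0.007
So phi_hat = [0.1800, 0.0070].
Therefore phi_hat_2 = 0.0070.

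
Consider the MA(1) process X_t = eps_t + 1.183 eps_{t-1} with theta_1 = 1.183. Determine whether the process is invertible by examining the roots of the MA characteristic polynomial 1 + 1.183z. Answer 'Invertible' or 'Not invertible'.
\text{Not invertible}

The MA(q) characteristic polynomial is P(z) = 1 + 1.183z.
Invertibility requires all roots to lie outside the unit circle, i.e. |z| > 1 for every root.
This is linear in z: 1 + (1.183) z = 0  =>  z = -1/(1.183) = -0.845309,  |z| = 0.845309.
Moduli of all roots: 0.8453.
All moduli strictly greater than 1? No.
Verdict: Not invertible.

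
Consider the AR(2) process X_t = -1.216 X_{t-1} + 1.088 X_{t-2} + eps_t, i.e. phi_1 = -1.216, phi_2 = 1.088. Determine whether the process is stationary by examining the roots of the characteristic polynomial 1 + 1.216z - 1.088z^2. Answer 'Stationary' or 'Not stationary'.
\text{Not stationary}

The AR(p) characteristic polynomial is P(z) = 1 + 1.216z - 1.088z^2.
Stationarity requires all roots to lie outside the unit circle, i.e. |z| > 1 for every root.
Set 1 + (1.216) z + (-1.088) z^2 = 0, i.e. a z^2 + b z + c = 0 with a = -1.088, b = 1.216, c = 1.
Discriminant D = b^2 - 4ac = (1.216)^2 - 4*(-1.088)*1 = 1.478656 - (-4.352) = 5.830656.
D >= 0, so the roots are real: z = (-b +/- sqrt(D)) / (2a) = (-1.216 +/- 2.414675) / (-2.176).
  z_1 = (-1.216 + 2.414675) / (-2.176) = -0.5509,   |z_1| = 0.5509.
  z_2 = (-1.216 - 2.414675) / (-2.176) = 1.6685,   |z_2| = 1.6685.
Moduli of all roots: 0.5509, 1.6685.
All moduli strictly greater than 1? No.
Verdict: Not stationary.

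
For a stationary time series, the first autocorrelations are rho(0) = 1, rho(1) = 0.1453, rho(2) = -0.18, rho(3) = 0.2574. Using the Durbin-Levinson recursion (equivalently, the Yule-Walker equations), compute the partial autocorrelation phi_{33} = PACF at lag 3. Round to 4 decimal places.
\phi_{33} = 0.3400

The PACF at lag k is phi_{kk}, the last component of the solution
to the Yule-Walker system G_k phi = r_k where
  (G_k)_{ij} = rho(|i - j|), (r_k)_i = rho(i), i,j = 1..k.
Equivalently, Durbin-Levinson gives phi_{kk} iteratively:
  phi_{11} = rho(1)
  phi_{kk} = [rho(k) - sum_{j=1..k-1} phi_{k-1,j} rho(k-j)]
            / [1 - sum_{j=1..k-1} phi_{k-1,j} rho(j)],
  phi_{k,j} = phi_{k-1,j} - phi_{kk} phi_{k-1,k-j},  j = 1..k-1.
Step k = 1:
  phi_11 = rho(1) = 0.1453.
Step k = 2:
  phi_22 = [rho(2) - phi_11 rho(1)] / [1 - phi_11 rho(1)] = [-0.18 - (0.1453)(0.1453)] / [1 - (0.1453)(0.1453)]
         = -0.20111209 / 0.97888791 = -0.20545.
  Update: phi_21 = phi_11 - phi_22 phi_11 = 0.1453 - (-0.20545)(0.1453) = 0.175152.
Step k = 3:
  phi_33 = [rho(3) - phi_21 rho(2) - phi_22 rho(1)] / [1 - phi_21 rho(1) - phi_22 rho(2)]
    numerator   = 0.2574 - (0.175152)(-0.18) - (-0.20545)(0.1453) = 0.31877915
    denominator = 1 - (0.175152)(0.1453) - (-0.20545)(-0.18) = 0.93756952
  phi_33 = 0.31877915 / 0.93756952 = 0.34.
Therefore phi_{33} = 0.3400.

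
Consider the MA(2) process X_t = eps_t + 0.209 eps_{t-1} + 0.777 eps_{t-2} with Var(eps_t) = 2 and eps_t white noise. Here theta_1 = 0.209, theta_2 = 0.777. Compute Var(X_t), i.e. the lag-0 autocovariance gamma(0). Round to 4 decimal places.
\gamma(0) = 3.2948

For an MA(q) process X_t = eps_t + sum_i theta_i eps_{t-i} with
Var(eps_t) = sigma^2, the variance is
  gamma(0) = sigma^2 * (1 + sum_i theta_i^2).
  sum_i theta_i^2 = (0.209)^2 + (0.777)^2 = 0.043681 + 0.603729 = 0.64741.
  gamma(0) = 2 * (1 + 0.64741) = 2 * 1.64741 = 3.29482, which rounds to 3.2948.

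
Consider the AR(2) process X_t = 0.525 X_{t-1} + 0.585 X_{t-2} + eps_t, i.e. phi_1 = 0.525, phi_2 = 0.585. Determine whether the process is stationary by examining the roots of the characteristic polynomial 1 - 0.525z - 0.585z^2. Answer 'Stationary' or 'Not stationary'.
\text{Not stationary}

The AR(p) characteristic polynomial is P(z) = 1 - 0.525z - 0.585z^2.
Stationarity requires all roots to lie outside the unit circle, i.e. |z| > 1 for every root.
Set 1 + (-0.525) z + (-0.585) z^2 = 0, i.e. a z^2 + b z + c = 0 with a = -0.585, b = -0.525, c = 1.
Discriminant D = b^2 - 4ac = (-0.525)^2 - 4*(-0.585)*1 = 0.275625 - (-2.34) = 2.615625.
D >= 0, so the roots are real: z = (-b +/- sqrt(D)) / (2a) = (0.525 +/- 1.617289) / (-1.17).
  z_1 = (0.525 + 1.617289) / (-1.17) = -1.831,   |z_1| = 1.831.
  z_2 = (0.525 - 1.617289) / (-1.17) = 0.9336,   |z_2| = 0.9336.
Moduli of all roots: 1.8310, 0.9336.
All moduli strictly greater than 1? No.
Verdict: Not stationary.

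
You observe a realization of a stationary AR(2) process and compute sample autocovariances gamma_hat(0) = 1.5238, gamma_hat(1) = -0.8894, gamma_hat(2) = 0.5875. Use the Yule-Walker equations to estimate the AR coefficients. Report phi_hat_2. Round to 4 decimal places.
\hat\phi_{2} = 0.0681

The Yule-Walker equations for an AR(p) process read, in matrix form,
  Gamma_p phi = r_p,   with   (Gamma_p)_{ij} = gamma(|i - j|),
                       (r_p)_i = gamma(i),   i,j = 1..p.
Substitute the sample gammas (Toeplitz matrix and right-hand side of size 2):
  Gamma_p = [[1.5238, -0.8894], [-0.8894, 1.5238]]
  r_p     = [-0.8894, 0.5875]
Written out:
  1.5238 phi_1 - 0.8894 phi_2 = -0.8894
  -0.8894 phi_1 + 1.5238 phi_2 = 0.5875
Solve by Cramer's rule:
  det = gamma(0)^2 - gamma(1)^2 = (1.5238)^2 - (-0.8894)^2 = 2.32196644 - 0.79103236 = 1.53093408
  phi_hat_1 = [gamma(1) gamma(0) - gamma(1) gamma(2)] / det = [(-0.8894)(1.5238) - (-0.8894)(0.5875)] / 1.53093408 = -0.83274522 / 1.53093408 = -0.5439
  phi_hat_2 = [gamma(0) gamma(2) - gamma(1)^2] / det = [(1.5238)(0.5875) - (-0.8894)^2] / 1.53093408 = 0.10420014 / 1.53093408 = 0.0681
So phi_hat = [-0.5439, 0.0681].
Therefore phi_hat_2 = 0.0681.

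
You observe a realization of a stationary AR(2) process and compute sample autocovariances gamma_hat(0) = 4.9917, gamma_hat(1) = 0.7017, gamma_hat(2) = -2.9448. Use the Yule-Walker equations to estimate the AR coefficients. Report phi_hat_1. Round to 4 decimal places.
\hat\phi_{1} = 0.2280

The Yule-Walker equations for an AR(p) process read, in matrix form,
  Gamma_p phi = r_p,   with   (Gamma_p)_{ij} = gamma(|i - j|),
                       (r_p)_i = gamma(i),   i,j = 1..p.
Substitute the sample gammas (Toeplitz matrix and right-hand side of size 2):
  Gamma_p = [[4.9917, 0.7017], [0.7017, 4.9917]]
  r_p     = [0.7017, -2.9448]
Written out:
  4.9917 phi_1 + 0.7017 phi_2 = 0.7017
  0.7017 phi_1 + 4.9917 phi_2 = -2.9448
Solve by Cramer's rule:
  det = gamma(0)^2 - gamma(1)^2 = (4.9917)^2 - (0.7017)^2 = 24.91706889 - 0.49238289 = 24.424686
  phi_hat_1 = [gamma(1) gamma(0) - gamma(1) gamma(2)] / det = [(0.7017)(4.9917) - (0.7017)(-2.9448)] / 24.424686 = 5.56904205 / 24.424686 = 0.228
  phi_hat_2 = [gamma(0) gamma(2) - gamma(1)^2] / det = [(4.9917)(-2.9448) - (0.7017)^2] / 24.424686 = -15.19194105 / 24.424686 = -0.622
So phi_hat = [0.2280, -0.6220].
Therefore phi_hat_1 = 0.2280.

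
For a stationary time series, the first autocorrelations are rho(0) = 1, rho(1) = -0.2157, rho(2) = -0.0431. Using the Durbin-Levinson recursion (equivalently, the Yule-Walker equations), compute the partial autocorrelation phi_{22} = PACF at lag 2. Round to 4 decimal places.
\phi_{22} = -0.0940

The PACF at lag k is phi_{kk}, the last component of the solution
to the Yule-Walker system G_k phi = r_k where
  (G_k)_{ij} = rho(|i - j|), (r_k)_i = rho(i), i,j = 1..k.
Equivalently, Durbin-Levinson gives phi_{kk} iteratively:
  phi_{11} = rho(1)
  phi_{kk} = [rho(k) - sum_{j=1..k-1} phi_{k-1,j} rho(k-j)]
            / [1 - sum_{j=1..k-1} phi_{k-1,j} rho(j)],
  phi_{k,j} = phi_{k-1,j} - phi_{kk} phi_{k-1,k-j},  j = 1..k-1.
Step k = 1:
  phi_11 = rho(1) = -0.2157.
Step k = 2:
  phi_22 = [rho(2) - phi_11 rho(1)] / [1 - phi_11 rho(1)] = [-0.0431 - (-0.2157)(-0.2157)] / [1 - (-0.2157)(-0.2157)]
         = -0.08962649 / 0.95347351 = -0.094.
Therefore phi_{22} = -0.0940.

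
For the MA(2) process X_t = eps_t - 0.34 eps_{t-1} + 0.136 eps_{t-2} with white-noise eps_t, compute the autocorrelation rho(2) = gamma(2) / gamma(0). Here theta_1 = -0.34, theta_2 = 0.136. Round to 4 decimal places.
\rho(2) = 0.1199

For an MA(q) process with theta_0 = 1, the autocovariance is
  gamma(k) = sigma^2 * sum_{i=0..q-k} theta_i * theta_{i+k},
and rho(k) = gamma(k) / gamma(0). Sigma^2 cancels.
  numerator   = (1)*(0.136) = 0.136.
  denominator = (1)^2 + (-0.34)^2 + (0.136)^2 = 1.134096.
  rho(2) = 0.136 / 1.134096 = 0.1199.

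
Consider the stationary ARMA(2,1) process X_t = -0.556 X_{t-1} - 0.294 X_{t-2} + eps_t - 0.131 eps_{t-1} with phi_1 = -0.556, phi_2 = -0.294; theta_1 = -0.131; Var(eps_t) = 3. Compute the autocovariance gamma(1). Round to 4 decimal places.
\gamma(1) = -2.2587

Multiply the model equation by X_{t-k} and take expectations. With theta_0 = psi_0 = 1 and psi_j the MA(infinity) weights, this gives
  gamma(k) - sum_i phi_i gamma(k-i) = c_k,
  c_k = sigma^2 * sum_{j=k..q} theta_j psi_{j-k}   (c_k = 0 for k > q),
using gamma(-m) = gamma(m).
psi-weights needed (psi_j = theta_j + sum_i phi_i psi_{j-i}):
  psi_1 = theta_1 + phi_1 = -0.131 + (-0.556) = -0.687
Right-hand sides:
  c_0 = sigma^2 (1 + theta_1 psi_1) = 3 * (1 + (-0.131)(-0.687)) = 3 * 1.089997 = 3.269991
  c_1 = sigma^2 theta_1 = 3 * (-0.131) = -0.393
  c_2 = 0
Equations for k = 0, 1, 2 (AR order 2, c_2 = 0):
  (E0) gamma(0) = phi_1 gamma(1) + phi_2 gamma(2) + c_0
  (E1) gamma(1) = phi_1 gamma(0) + phi_2 gamma(1) + c_1
  (E2) gamma(2) = phi_1 gamma(1) + phi_2 gamma(0)
From (E1): gamma(1) = A gamma(0) + B with
  A = phi_1 / (1 - phi_2) = -0.556 / 1.294 = -0.429675,   B = c_1 / (1 - phi_2) = -0.393 / 1.294 = -0.303709.
Insert (E2) into (E0): gamma(0) (1 - phi_2^2) = phi_1 (1 + phi_2) gamma(1) + c_0.
  phi_1 (1 + phi_2) = (-0.556)(0.706) = -0.392536,   1 - phi_2^2 = 0.913564.
Replace gamma(1) by A gamma(0) + B and collect gamma(0):
  gamma(0) [0.913564 - (-0.392536)(-0.429675)] = (-0.392536)(-0.303709) + 3.269991
  gamma(0) * 0.744901 = 3.389208
  gamma(0) = 3.389208 / 0.744901 = 4.549877.
  gamma(1) = A gamma(0) + B = (-0.429675)(4.549877) + (-0.303709) = -2.25868.
Therefore gamma(1) = -2.2587 (to 4 decimal places).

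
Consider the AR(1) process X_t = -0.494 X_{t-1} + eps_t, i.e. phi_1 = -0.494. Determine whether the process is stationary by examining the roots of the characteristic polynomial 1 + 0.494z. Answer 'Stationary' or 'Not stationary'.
\text{Stationary}

The AR(p) characteristic polynomial is P(z) = 1 + 0.494z.
Stationarity requires all roots to lie outside the unit circle, i.e. |z| > 1 for every root.
This is linear in z: 1 + (0.494) z = 0  =>  z = -1/(0.494) = -2.024291,  |z| = 2.024291.
Moduli of all roots: 2.0243.
All moduli strictly greater than 1? Yes.
Verdict: Stationary.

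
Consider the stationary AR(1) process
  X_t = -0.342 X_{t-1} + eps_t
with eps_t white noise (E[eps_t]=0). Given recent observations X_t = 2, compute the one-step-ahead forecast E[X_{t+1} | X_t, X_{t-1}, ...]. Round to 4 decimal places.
E[X_{t+1} \mid \mathcal F_t] = -0.6840

For an AR(p) model X_t = c + sum_i phi_i X_{t-i} + eps_t, the
one-step-ahead conditional mean is
  E[X_{t+1} | X_t, ...] = c + sum_i phi_i X_{t+1-i}.
Substitute known values:
  E[X_{t+1} | ...] = (-0.342) * (2)
                   = -0.6840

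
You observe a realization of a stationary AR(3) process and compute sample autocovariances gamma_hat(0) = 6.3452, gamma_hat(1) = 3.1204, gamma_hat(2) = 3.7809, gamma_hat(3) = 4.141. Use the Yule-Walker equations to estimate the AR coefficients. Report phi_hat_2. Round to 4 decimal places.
\hat\phi_{2} = 0.3490

The Yule-Walker equations for an AR(p) process read, in matrix form,
  Gamma_p phi = r_p,   with   (Gamma_p)_{ij} = gamma(|i - j|),
                       (r_p)_i = gamma(i),   i,j = 1..p.
Substitute the sample gammas (Toeplitz matrix and right-hand side of size 3):
  Gamma_p = [[6.3452, 3.1204, 3.7809], [3.1204, 6.3452, 3.1204], [3.7809, 3.1204, 6.3452]]
  r_p     = [3.1204, 3.7809, 4.141]
Written out (R1..R3):
  (R1) 6.3452 phi_1 + 3.1204 phi_2 + 3.7809 phi_3 = 3.1204
  (R2) 3.1204 phi_1 + 6.3452 phi_2 + 3.1204 phi_3 = 3.7809
  (R3) 3.7809 phi_1 + 3.1204 phi_2 + 6.3452 phi_3 = 4.141
Gaussian elimination:
  R2 <- R2 - (3.1204/6.3452) R1 = R2 - (0.491773) R1:  4.810671 phi_2 + 1.261054 phi_3 = 2.246371
  R3 <- R3 - (3.7809/6.3452) R1 = R3 - (0.595868) R1:  1.261054 phi_2 + 4.092284 phi_3 = 2.281654
  R3 <- R3 - (1.261054/4.810671) R2 = R3 - (0.262137) R2:  3.761715 phi_3 = 1.692798
Back-substitution:
  phi_hat_3 = 1.692798 / 3.761715 = 0.450007
  phi_hat_2 = (2.246371 - (1.261054)(0.450007)) / 4.810671 = 0.348992
  phi_hat_1 = (3.1204 - (3.1204)(0.348992) - (3.7809)(0.450007)) / 6.3452 = 0.052004
So phi_hat = [0.0520, 0.3490, 0.4500].
Therefore phi_hat_2 = 0.3490.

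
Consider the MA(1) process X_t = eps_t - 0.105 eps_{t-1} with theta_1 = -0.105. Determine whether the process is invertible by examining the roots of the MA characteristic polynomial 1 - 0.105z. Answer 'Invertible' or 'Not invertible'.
\text{Invertible}

The MA(q) characteristic polynomial is P(z) = 1 - 0.105z.
Invertibility requires all roots to lie outside the unit circle, i.e. |z| > 1 for every root.
This is linear in z: 1 + (-0.105) z = 0  =>  z = -1/(-0.105) = 9.52381,  |z| = 9.52381.
Moduli of all roots: 9.5238.
All moduli strictly greater than 1? Yes.
Verdict: Invertible.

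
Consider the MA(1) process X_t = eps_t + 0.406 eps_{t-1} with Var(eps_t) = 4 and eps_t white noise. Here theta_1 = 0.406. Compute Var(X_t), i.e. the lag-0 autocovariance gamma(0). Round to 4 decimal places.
\gamma(0) = 4.6593

For an MA(q) process X_t = eps_t + sum_i theta_i eps_{t-i} with
Var(eps_t) = sigma^2, the variance is
  gamma(0) = sigma^2 * (1 + sum_i theta_i^2).
  sum_i theta_i^2 = (0.406)^2 = 0.164836.
  gamma(0) = 4 * (1 + 0.164836) = 4 * 1.164836 = 4.659344, which rounds to 4.6593.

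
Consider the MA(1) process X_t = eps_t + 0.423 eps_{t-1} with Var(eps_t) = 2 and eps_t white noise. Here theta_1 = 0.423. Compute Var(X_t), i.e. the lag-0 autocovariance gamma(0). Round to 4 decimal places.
\gamma(0) = 2.3579

For an MA(q) process X_t = eps_t + sum_i theta_i eps_{t-i} with
Var(eps_t) = sigma^2, the variance is
  gamma(0) = sigma^2 * (1 + sum_i theta_i^2).
  sum_i theta_i^2 = (0.423)^2 = 0.178929.
  gamma(0) = 2 * (1 + 0.178929) = 2 * 1.178929 = 2.357858, which rounds to 2.3579.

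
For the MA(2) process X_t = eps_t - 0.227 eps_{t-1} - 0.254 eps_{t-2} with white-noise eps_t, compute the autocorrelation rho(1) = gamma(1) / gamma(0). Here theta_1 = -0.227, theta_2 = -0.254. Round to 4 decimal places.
\rho(1) = -0.1517

For an MA(q) process with theta_0 = 1, the autocovariance is
  gamma(k) = sigma^2 * sum_{i=0..q-k} theta_i * theta_{i+k},
and rho(k) = gamma(k) / gamma(0). Sigma^2 cancels.
  numerator   = (1)*(-0.227) + (-0.227)*(-0.254) = -0.169342.
  denominator = (1)^2 + (-0.227)^2 + (-0.254)^2 = 1.116045.
  rho(1) = -0.169342 / 1.116045 = -0.1517.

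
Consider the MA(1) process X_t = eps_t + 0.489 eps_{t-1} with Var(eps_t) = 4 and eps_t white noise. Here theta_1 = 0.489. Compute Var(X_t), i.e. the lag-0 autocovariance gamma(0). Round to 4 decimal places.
\gamma(0) = 4.9565

For an MA(q) process X_t = eps_t + sum_i theta_i eps_{t-i} with
Var(eps_t) = sigma^2, the variance is
  gamma(0) = sigma^2 * (1 + sum_i theta_i^2).
  sum_i theta_i^2 = (0.489)^2 = 0.239121.
  gamma(0) = 4 * (1 + 0.239121) = 4 * 1.239121 = 4.956484, which rounds to 4.9565.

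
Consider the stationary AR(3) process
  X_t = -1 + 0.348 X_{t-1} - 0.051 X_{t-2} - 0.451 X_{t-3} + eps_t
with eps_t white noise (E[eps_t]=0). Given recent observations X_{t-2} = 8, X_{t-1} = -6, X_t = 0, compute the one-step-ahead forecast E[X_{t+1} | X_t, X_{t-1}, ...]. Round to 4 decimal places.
E[X_{t+1} \mid \mathcal F_t] = -4.3020

For an AR(p) model X_t = c + sum_i phi_i X_{t-i} + eps_t, the
one-step-ahead conditional mean is
  E[X_{t+1} | X_t, ...] = c + sum_i phi_i X_{t+1-i}.
Substitute known values:
  E[X_{t+1} | ...] = -1 + (0.348) * (0) + (-0.051) * (-6) + (-0.451) * (8)
                   = -4.3020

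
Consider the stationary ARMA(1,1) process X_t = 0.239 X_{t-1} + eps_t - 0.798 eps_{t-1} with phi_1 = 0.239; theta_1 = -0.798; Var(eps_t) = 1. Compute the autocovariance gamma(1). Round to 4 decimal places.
\gamma(1) = -0.4798

Multiply the model equation by X_{t-k} and take expectations. With theta_0 = psi_0 = 1 and psi_j the MA(infinity) weights, this gives
  gamma(k) - sum_i phi_i gamma(k-i) = c_k,
  c_k = sigma^2 * sum_{j=k..q} theta_j psi_{j-k}   (c_k = 0 for k > q),
using gamma(-m) = gamma(m).
psi-weights needed (psi_j = theta_j + sum_i phi_i psi_{j-i}):
  psi_1 = theta_1 + phi_1 = -0.798 + (0.239) = -0.559
Right-hand sides:
  c_0 = sigma^2 (1 + theta_1 psi_1) = 1 * (1 + (-0.798)(-0.559)) = 1 * 1.446082 = 1.446082
  c_1 = sigma^2 theta_1 = 1 * (-0.798) = -0.798
  c_2 = 0
Equations for k = 0 and k = 1 (AR order 1):
  gamma(0) = phi_1 gamma(1) + c_0
  gamma(1) = phi_1 gamma(0) + c_1
Substituting the second into the first: gamma(0) (1 - phi_1^2) = c_0 + phi_1 c_1, so
  gamma(0) = (c_0 + phi_1 c_1) / (1 - phi_1^2) = (1.446082 + (0.239)(-0.798)) / (1 - (0.239)^2) = 1.25536 / 0.942879 = 1.331412.
  gamma(1) = phi_1 gamma(0) + c_1 = (0.239)(1.331412) + (-0.798) = -0.479793.
Therefore gamma(1) = -0.4798 (to 4 decimal places).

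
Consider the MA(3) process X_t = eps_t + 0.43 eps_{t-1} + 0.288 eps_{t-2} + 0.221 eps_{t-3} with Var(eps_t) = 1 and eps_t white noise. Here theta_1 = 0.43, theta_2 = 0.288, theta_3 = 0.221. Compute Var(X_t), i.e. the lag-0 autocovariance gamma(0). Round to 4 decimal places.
\gamma(0) = 1.3167

For an MA(q) process X_t = eps_t + sum_i theta_i eps_{t-i} with
Var(eps_t) = sigma^2, the variance is
  gamma(0) = sigma^2 * (1 + sum_i theta_i^2).
  sum_i theta_i^2 = (0.43)^2 + (0.288)^2 + (0.221)^2 = 0.1849 + 0.082944 + 0.048841 = 0.316685.
  gamma(0) = 1 * (1 + 0.316685) = 1 * 1.316685 = 1.316685, which rounds to 1.3167.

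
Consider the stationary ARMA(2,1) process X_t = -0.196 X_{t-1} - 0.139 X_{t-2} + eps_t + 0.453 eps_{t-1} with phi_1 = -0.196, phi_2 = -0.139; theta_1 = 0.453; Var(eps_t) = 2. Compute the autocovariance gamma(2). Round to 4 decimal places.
\gamma(2) = -0.3881

Multiply the model equation by X_{t-k} and take expectations. With theta_0 = psi_0 = 1 and psi_j the MA(infinity) weights, this gives
  gamma(k) - sum_i phi_i gamma(k-i) = c_k,
  c_k = sigma^2 * sum_{j=k..q} theta_j psi_{j-k}   (c_k = 0 for k > q),
using gamma(-m) = gamma(m).
psi-weights needed (psi_j = theta_j + sum_i phi_i psi_{j-i}):
  psi_1 = theta_1 + phi_1 = 0.453 + (-0.196) = 0.257
Right-hand sides:
  c_0 = sigma^2 (1 + theta_1 psi_1) = 2 * (1 + (0.453)(0.257)) = 2 * 1.116421 = 2.232842
  c_1 = sigma^2 theta_1 = 2 * (0.453) = 0.906
  c_2 = 0
Equations for k = 0, 1, 2 (AR order 2, c_2 = 0):
  (E0) gamma(0) = phi_1 gamma(1) + phi_2 gamma(2) + c_0
  (E1) gamma(1) = phi_1 gamma(0) + phi_2 gamma(1) + c_1
  (E2) gamma(2) = phi_1 gamma(1) + phi_2 gamma(0)
From (E1): gamma(1) = A gamma(0) + B with
  A = phi_1 / (1 - phi_2) = -0.196 / 1.139 = -0.172081,   B = c_1 / (1 - phi_2) = 0.906 / 1.139 = 0.795435.
Insert (E2) into (E0): gamma(0) (1 - phi_2^2) = phi_1 (1 + phi_2) gamma(1) + c_0.
  phi_1 (1 + phi_2) = (-0.196)(0.861) = -0.168756,   1 - phi_2^2 = 0.980679.
Replace gamma(1) by A gamma(0) + B and collect gamma(0):
  gamma(0) [0.980679 - (-0.168756)(-0.172081)] = (-0.168756)(0.795435) + 2.232842
  gamma(0) * 0.951639 = 2.098608
  gamma(0) = 2.098608 / 0.951639 = 2.205255.
  gamma(1) = A gamma(0) + B = (-0.172081)(2.205255) + (0.795435) = 0.415953.
  gamma(2) = phi_1 gamma(1) + phi_2 gamma(0) = (-0.196)(0.415953) + (-0.139)(2.205255) = -0.388057.
Therefore gamma(2) = -0.3881 (to 4 decimal places).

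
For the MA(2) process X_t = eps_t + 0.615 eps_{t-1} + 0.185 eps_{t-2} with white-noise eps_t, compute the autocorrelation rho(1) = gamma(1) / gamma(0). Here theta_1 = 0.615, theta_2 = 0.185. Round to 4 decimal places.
\rho(1) = 0.5160

For an MA(q) process with theta_0 = 1, the autocovariance is
  gamma(k) = sigma^2 * sum_{i=0..q-k} theta_i * theta_{i+k},
and rho(k) = gamma(k) / gamma(0). Sigma^2 cancels.
  numerator   = (1)*(0.615) + (0.615)*(0.185) = 0.728775.
  denominator = (1)^2 + (0.615)^2 + (0.185)^2 = 1.41245.
  rho(1) = 0.728775 / 1.41245 = 0.5160.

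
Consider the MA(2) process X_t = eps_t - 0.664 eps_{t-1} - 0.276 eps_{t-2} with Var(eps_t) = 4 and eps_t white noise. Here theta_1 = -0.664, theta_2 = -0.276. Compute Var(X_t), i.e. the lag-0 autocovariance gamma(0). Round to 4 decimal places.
\gamma(0) = 6.0683

For an MA(q) process X_t = eps_t + sum_i theta_i eps_{t-i} with
Var(eps_t) = sigma^2, the variance is
  gamma(0) = sigma^2 * (1 + sum_i theta_i^2).
  sum_i theta_i^2 = (-0.664)^2 + (-0.276)^2 = 0.440896 + 0.076176 = 0.517072.
  gamma(0) = 4 * (1 + 0.517072) = 4 * 1.517072 = 6.068288, which rounds to 6.0683.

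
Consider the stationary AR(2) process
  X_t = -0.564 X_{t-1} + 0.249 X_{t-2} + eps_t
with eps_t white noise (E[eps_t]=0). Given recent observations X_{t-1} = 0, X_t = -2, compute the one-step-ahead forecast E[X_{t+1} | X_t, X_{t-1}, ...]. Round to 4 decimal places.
E[X_{t+1} \mid \mathcal F_t] = 1.1280

For an AR(p) model X_t = c + sum_i phi_i X_{t-i} + eps_t, the
one-step-ahead conditional mean is
  E[X_{t+1} | X_t, ...] = c + sum_i phi_i X_{t+1-i}.
Substitute known values:
  E[X_{t+1} | ...] = (-0.564) * (-2) + (0.249) * (0)
                   = 1.1280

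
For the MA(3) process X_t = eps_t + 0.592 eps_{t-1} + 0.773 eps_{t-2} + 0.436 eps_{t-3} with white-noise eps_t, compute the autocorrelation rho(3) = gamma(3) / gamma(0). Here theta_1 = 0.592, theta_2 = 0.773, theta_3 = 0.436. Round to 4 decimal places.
\rho(3) = 0.2039

For an MA(q) process with theta_0 = 1, the autocovariance is
  gamma(k) = sigma^2 * sum_{i=0..q-k} theta_i * theta_{i+k},
and rho(k) = gamma(k) / gamma(0). Sigma^2 cancels.
  numerator   = (1)*(0.436) = 0.436.
  denominator = (1)^2 + (0.592)^2 + (0.773)^2 + (0.436)^2 = 2.138089.
  rho(3) = 0.436 / 2.138089 = 0.2039.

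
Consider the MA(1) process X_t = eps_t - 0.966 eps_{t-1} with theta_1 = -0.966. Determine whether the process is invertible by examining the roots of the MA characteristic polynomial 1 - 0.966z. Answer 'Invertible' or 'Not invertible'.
\text{Invertible}

The MA(q) characteristic polynomial is P(z) = 1 - 0.966z.
Invertibility requires all roots to lie outside the unit circle, i.e. |z| > 1 for every root.
This is linear in z: 1 + (-0.966) z = 0  =>  z = -1/(-0.966) = 1.035197,  |z| = 1.035197.
Moduli of all roots: 1.0352.
All moduli strictly greater than 1? Yes.
Verdict: Invertible.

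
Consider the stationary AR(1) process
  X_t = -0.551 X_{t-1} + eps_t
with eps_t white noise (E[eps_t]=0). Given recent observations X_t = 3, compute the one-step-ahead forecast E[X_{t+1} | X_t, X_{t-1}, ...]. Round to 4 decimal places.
E[X_{t+1} \mid \mathcal F_t] = -1.6530

For an AR(p) model X_t = c + sum_i phi_i X_{t-i} + eps_t, the
one-step-ahead conditional mean is
  E[X_{t+1} | X_t, ...] = c + sum_i phi_i X_{t+1-i}.
Substitute known values:
  E[X_{t+1} | ...] = (-0.551) * (3)
                   = -1.6530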